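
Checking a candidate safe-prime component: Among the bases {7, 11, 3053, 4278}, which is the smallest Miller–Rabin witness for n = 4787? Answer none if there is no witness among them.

n − 1 = 4786 = 2^1 · 2393, so s = 1 and d = 2393.
Base 7: x_0 = 7^2393 mod 4787 = 1. x_0 = 1, so 7 is not a witness.
Base 11: x_0 = 11^2393 mod 4787 = 1. x_0 = 1, so 11 is not a witness.
Base 3053: x_0 = 3053^2393 mod 4787 = 1. x_0 = 1, so 3053 is not a witness.
Base 4278: x_0 = 4278^2393 mod 4787 = 1. x_0 = 1, so 4278 is not a witness.
No listed base is a witness for 4787.

none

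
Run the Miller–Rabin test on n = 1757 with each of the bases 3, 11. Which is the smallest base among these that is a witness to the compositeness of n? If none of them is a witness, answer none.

n − 1 = 1756 = 2^2 · 439, so s = 2 and d = 439.
Base 3: x_0 = 3^439 mod 1757 = 1529. x_0 is neither 1 nor 1756, so continue squaring. x_1 = 1529^2 mod 1757 = 1031. Reached i = s−1 = 1 without hitting −1: 3 is a Miller–Rabin witness and 1757 is composite.
Base 11: x_0 = 11^439 mod 1757 = 963. x_0 is neither 1 nor 1756, so continue squaring. x_1 = 963^2 mod 1757 = 1430. Reached i = s−1 = 1 without hitting −1: 11 is a Miller–Rabin witness and 1757 is composite.
The smallest witness among the given bases is 3.

3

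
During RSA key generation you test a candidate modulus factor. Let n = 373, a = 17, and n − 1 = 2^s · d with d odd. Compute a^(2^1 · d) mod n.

n − 1 = 372 = 2^2 · 93, so s = 2 and d = 93.
x_0 = 17^93 mod 373 = 372.
x_1 = 372^2 mod 373 = 1.

1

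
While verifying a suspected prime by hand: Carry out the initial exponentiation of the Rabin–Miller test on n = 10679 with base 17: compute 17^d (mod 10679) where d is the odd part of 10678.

6034

n − 1 = 10678 = 2^1 · 5339, so s = 1 and d = 5339.
17^5339 mod 10679 = 6034.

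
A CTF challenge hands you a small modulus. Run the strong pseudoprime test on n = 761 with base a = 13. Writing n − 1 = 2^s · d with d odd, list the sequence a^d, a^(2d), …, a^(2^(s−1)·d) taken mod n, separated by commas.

n − 1 = 760 = 2^3 · 95, so s = 3 and d = 95.
x_0 = 13^95 mod 761 = 135.
x_1 = 135^2 mod 761 = 722.
x_2 = 722^2 mod 761 = 760.

135, 722, 760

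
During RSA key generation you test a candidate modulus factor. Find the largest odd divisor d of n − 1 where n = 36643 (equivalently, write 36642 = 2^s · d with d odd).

Halving: 36642 → 18321; 18321 is odd.
So 36642 = 2^1 · 18321.

18321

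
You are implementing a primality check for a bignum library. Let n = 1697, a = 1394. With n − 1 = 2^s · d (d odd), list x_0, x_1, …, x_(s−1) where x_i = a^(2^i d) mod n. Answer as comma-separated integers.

n − 1 = 1696 = 2^5 · 53, so s = 5 and d = 53.
x_0 = 1394^53 mod 1697 = 1180.
x_1 = 1180^2 mod 1697 = 860.
x_2 = 860^2 mod 1697 = 1405.
x_3 = 1405^2 mod 1697 = 414.
x_4 = 414^2 mod 1697 = 1696.

1180, 860, 1405, 414, 1696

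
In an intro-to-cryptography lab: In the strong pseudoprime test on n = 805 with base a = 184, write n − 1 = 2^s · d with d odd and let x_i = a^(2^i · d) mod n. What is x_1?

736

n − 1 = 804 = 2^2 · 201, so s = 2 and d = 201.
x_0 = 184^201 mod 805 = 414.
x_1 = 414^2 mod 805 = 736.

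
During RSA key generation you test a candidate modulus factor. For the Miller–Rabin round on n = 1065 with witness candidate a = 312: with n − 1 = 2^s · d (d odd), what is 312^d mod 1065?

n − 1 = 1064 = 2^3 · 133, so s = 3 and d = 133.
Repeated squaring mod 1065: 312^1 ≡ 312, 312^2 ≡ 429, 312^4 ≡ 861, 312^8 ≡ 81, 312^16 ≡ 171, 312^32 ≡ 486, 312^64 ≡ 831, 312^128 ≡ 441.
133 = 128 + 4 + 1, so 312^133 ≡ 441·861·312 ≡ 372 (mod 1065).

372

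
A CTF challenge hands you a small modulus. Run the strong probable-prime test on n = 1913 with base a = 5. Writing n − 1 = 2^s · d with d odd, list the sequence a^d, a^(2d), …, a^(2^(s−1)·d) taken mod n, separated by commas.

n − 1 = 1912 = 2^3 · 239, so s = 3 and d = 239.
x_0 = 5^239 mod 1913 = 991.
x_1 = 991^2 mod 1913 = 712.
x_2 = 712^2 mod 1913 = 1912.

991, 712, 1912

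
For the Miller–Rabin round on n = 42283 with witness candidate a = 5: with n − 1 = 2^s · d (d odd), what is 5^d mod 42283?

n − 1 = 42282 = 2^1 · 21141, so s = 1 and d = 21141.
5^21141 mod 42283 = 42282.

42282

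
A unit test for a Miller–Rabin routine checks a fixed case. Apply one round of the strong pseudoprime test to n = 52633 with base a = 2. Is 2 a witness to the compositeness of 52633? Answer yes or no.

n − 1 = 52632 = 2^3 · 6579, so s = 3 and d = 6579.
x_0 = 2^6579 mod 52633 = 1.
x_0 = 1, so 2 is not a witness.

no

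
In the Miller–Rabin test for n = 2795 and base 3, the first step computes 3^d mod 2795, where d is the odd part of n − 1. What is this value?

n − 1 = 2794 = 2^1 · 1397, so s = 1 and d = 1397.
Repeated squaring mod 2795: 3^1 ≡ 3, 3^2 ≡ 9, 3^4 ≡ 81, 3^8 ≡ 971, 3^16 ≡ 926, 3^32 ≡ 2206, 3^64 ≡ 341, 3^128 ≡ 1686, 3^256 ≡ 81, 3^512 ≡ 971, 3^1024 ≡ 926.
1397 = 1024 + 256 + 64 + 32 + 16 + 4 + 1, so 3^1397 ≡ 926·81·341·2206·926·81·3 ≡ 503 (mod 2795).

503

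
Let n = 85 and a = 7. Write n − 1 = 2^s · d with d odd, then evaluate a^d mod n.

n − 1 = 84 = 2^2 · 21, so s = 2 and d = 21.
7^21 mod 85 = 62.

62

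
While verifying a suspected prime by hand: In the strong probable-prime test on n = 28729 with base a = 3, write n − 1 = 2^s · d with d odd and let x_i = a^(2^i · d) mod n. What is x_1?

n − 1 = 28728 = 2^3 · 3591, so s = 3 and d = 3591.
x_0 = 3^3591 mod 28729 = 14175.
x_1 = 14175^2 mod 28729 = 28728.

28728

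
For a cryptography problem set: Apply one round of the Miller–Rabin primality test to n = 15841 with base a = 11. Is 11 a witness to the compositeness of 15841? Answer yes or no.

yes

n − 1 = 15840 = 2^5 · 495, so s = 5 and d = 495.
x_0 = 11^495 mod 15841 = 8989.
x_0 is neither 1 nor 15840, so continue squaring.
x_1 = 8989^2 mod 15841 = 13021.
x_2 = 13021^2 mod 15841 = 218.
x_3 = 218^2 mod 15841 = 1.
x_3 = 1 but x_2 ≠ ±1, a nontrivial square root of 1 — 11 is a witness and 15841 is composite.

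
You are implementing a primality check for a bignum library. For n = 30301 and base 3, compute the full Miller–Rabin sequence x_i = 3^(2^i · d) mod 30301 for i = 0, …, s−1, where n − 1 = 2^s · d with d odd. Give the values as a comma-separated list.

5082, 10272

n − 1 = 30300 = 2^2 · 7575, so s = 2 and d = 7575.
x_0 = 3^7575 mod 30301 = 5082.
x_1 = 5082^2 mod 30301 = 10272.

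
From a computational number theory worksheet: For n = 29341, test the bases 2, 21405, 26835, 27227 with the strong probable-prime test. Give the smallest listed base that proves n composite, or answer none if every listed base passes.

n − 1 = 29340 = 2^2 · 7335, so s = 2 and d = 7335.
Base 2: x_0 = 2^7335 mod 29341 = 26424. x_0 is neither 1 nor 29340, so continue squaring. x_1 = 26424^2 mod 29341 = 29340. x_1 ≡ −1, so 2 is not a witness.
Base 21405: x_0 = 21405^7335 mod 29341 = 13980. x_0 is neither 1 nor 29340, so continue squaring. x_1 = 13980^2 mod 29341 = 29340. x_1 ≡ −1, so 21405 is not a witness.
Base 26835: x_0 = 26835^7335 mod 29341 = 1. x_0 = 1, so 26835 is not a witness.
Base 27227: x_0 = 27227^7335 mod 29341 = 15361. x_0 is neither 1 nor 29340, so continue squaring. x_1 = 15361^2 mod 29341 = 29340. x_1 ≡ −1, so 27227 is not a witness.
No listed base is a witness for 29341.

none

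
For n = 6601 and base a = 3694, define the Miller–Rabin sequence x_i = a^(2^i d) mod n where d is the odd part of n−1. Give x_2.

1

n − 1 = 6600 = 2^3 · 825, so s = 3 and d = 825.
x_0 = 3694^825 mod 6601 = 6600.
x_1 = 6600^2 mod 6601 = 1.
x_2 = 1^2 mod 6601 = 1.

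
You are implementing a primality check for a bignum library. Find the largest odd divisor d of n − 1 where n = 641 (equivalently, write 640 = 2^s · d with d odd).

5

Halving: 640 → 320 → 160 → 80 → 40 → 20 → 10 → 5; 5 is odd.
So 640 = 2^7 · 5.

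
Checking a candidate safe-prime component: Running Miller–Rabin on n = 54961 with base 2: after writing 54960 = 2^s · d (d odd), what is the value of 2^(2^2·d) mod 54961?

n − 1 = 54960 = 2^4 · 3435, so s = 4 and d = 3435.
x_0 = 2^3435 mod 54961 = 35147.
x_1 = 35147^2 mod 54961 = 8173.
x_2 = 8173^2 mod 54961 = 20314.

20314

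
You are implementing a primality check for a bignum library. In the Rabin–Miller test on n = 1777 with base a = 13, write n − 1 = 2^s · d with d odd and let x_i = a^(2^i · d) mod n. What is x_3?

1

n − 1 = 1776 = 2^4 · 111, so s = 4 and d = 111.
Repeated squaring mod 1777: 13^1 ≡ 13, 13^2 ≡ 169, 13^4 ≡ 129, 13^8 ≡ 648, 13^16 ≡ 532, 13^32 ≡ 481, 13^64 ≡ 351.
111 = 64 + 32 + 8 + 4 + 2 + 1, so 13^111 ≡ 351·481·648·129·169·13 ≡ 108 (mod 1777).
x_0 = 108.
x_1 = 108^2 mod 1777 = 1002.
x_2 = 1002^2 mod 1777 = 1776.
x_3 = 1776^2 mod 1777 = 1.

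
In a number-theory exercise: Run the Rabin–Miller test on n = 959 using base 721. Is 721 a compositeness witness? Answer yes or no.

yes

n − 1 = 958 = 2^1 · 479, so s = 1 and d = 479.
x_0 = 721^479 mod 959 = 350.
x_0 ∉ {1, 958} and s = 1, so 721 is a Miller–Rabin witness and 959 is composite.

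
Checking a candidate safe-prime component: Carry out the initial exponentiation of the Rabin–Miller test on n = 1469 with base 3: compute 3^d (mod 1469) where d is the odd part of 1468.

1290

n − 1 = 1468 = 2^2 · 367, so s = 2 and d = 367.
3^367 mod 1469 = 1290.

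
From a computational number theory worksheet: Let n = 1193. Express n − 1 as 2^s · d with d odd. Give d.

149

Halving: 1192 → 596 → 298 → 149; 149 is odd.
So 1192 = 2^3 · 149.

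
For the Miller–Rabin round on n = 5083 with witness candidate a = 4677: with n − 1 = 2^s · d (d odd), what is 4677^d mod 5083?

n − 1 = 5082 = 2^1 · 2541, so s = 1 and d = 2541.
By repeated squaring, 4677^2541 ≡ 3704 (mod 5083).

3704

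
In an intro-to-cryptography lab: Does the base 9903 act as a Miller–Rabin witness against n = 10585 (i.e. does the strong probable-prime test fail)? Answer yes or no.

no

n − 1 = 10584 = 2^3 · 1323, so s = 3 and d = 1323.
Repeated squaring mod 10585: 9903^1 ≡ 9903, 9903^2 ≡ 9969, 9903^4 ≡ 8981, 9903^8 ≡ 661, 9903^16 ≡ 2936, 9903^32 ≡ 3906, 9903^64 ≡ 3851, 9903^128 ≡ 616, 9903^256 ≡ 8981, 9903^512 ≡ 661, 9903^1024 ≡ 2936.
1323 = 1024 + 256 + 32 + 8 + 2 + 1, so 9903^1323 ≡ 2936·8981·3906·661·9969·9903 ≡ 8422 (mod 10585).
x_0 = 9903^1323 mod 10585 = 8422.
x_0 is neither 1 nor 10584, so continue squaring.
x_1 = 8422^2 mod 10585 = 10584.
x_1 ≡ −1, so 9903 is not a witness.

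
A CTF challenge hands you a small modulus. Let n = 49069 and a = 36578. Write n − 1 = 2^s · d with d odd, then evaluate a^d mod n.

7525

n − 1 = 49068 = 2^2 · 12267, so s = 2 and d = 12267.
36578^12267 mod 49069 = 7525.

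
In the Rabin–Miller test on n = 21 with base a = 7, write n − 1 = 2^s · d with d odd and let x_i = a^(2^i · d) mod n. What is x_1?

n − 1 = 20 = 2^2 · 5, so s = 2 and d = 5.
x_0 = 7^5 mod 21 = 7.
x_1 = 7^2 mod 21 = 7.

7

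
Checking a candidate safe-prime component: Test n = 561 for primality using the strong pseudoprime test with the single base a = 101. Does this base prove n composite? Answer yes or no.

no

n − 1 = 560 = 2^4 · 35, so s = 4 and d = 35.
x_0 = 101^35 mod 561 = 560.
x_0 = 560 ≡ −1, so 101 is not a witness.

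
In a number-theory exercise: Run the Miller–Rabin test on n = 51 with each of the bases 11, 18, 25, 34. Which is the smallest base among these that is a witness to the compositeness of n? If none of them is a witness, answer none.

n − 1 = 50 = 2^1 · 25, so s = 1 and d = 25.
Base 11: x_0 = 11^25 mod 51 = 23. x_0 ∉ {1, 50} and s = 1, so 11 is a Miller–Rabin witness and 51 is composite.
Base 18: x_0 = 18^25 mod 51 = 18. x_0 ∉ {1, 50} and s = 1, so 18 is a Miller–Rabin witness and 51 is composite.
Base 25: x_0 = 25^25 mod 51 = 25. x_0 ∉ {1, 50} and s = 1, so 25 is a Miller–Rabin witness and 51 is composite.
Base 34: x_0 = 34^25 mod 51 = 34. x_0 ∉ {1, 50} and s = 1, so 34 is a Miller–Rabin witness and 51 is composite.
The smallest witness among the given bases is 11.

11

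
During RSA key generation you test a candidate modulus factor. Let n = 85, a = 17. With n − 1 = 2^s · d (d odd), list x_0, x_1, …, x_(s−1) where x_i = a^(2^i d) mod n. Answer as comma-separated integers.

n − 1 = 84 = 2^2 · 21, so s = 2 and d = 21.
x_0 = 17^21 mod 85 = 17.
x_1 = 17^2 mod 85 = 34.

17, 34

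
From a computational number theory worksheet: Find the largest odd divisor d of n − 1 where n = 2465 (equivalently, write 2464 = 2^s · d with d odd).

Halving: 2464 → 1232 → 616 → 308 → 154 → 77; 77 is odd.
So 2464 = 2^5 · 77.

77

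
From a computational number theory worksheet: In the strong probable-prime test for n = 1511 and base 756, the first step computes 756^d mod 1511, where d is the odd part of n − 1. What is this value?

1

n − 1 = 1510 = 2^1 · 755, so s = 1 and d = 755.
756^755 mod 1511 = 1.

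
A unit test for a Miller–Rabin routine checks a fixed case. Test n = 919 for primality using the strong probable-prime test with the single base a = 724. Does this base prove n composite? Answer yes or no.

no

n − 1 = 918 = 2^1 · 459, so s = 1 and d = 459.
Repeated squaring mod 919: 724^1 ≡ 724, 724^2 ≡ 346, 724^4 ≡ 246, 724^8 ≡ 781, 724^16 ≡ 664, 724^32 ≡ 695, 724^64 ≡ 550, 724^128 ≡ 149, 724^256 ≡ 145.
459 = 256 + 128 + 64 + 8 + 2 + 1, so 724^459 ≡ 145·149·550·781·346·724 ≡ 1 (mod 919).
x_0 = 724^459 mod 919 = 1.
x_0 = 1, so 724 is not a witness.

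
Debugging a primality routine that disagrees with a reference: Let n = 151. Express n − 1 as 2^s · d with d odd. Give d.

75

Halving: 150 → 75; 75 is odd.
So 150 = 2^1 · 75.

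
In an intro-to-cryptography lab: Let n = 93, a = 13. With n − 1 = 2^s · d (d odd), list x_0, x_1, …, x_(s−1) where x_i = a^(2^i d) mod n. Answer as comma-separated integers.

n − 1 = 92 = 2^2 · 23, so s = 2 and d = 23.
x_0 = 13^23 mod 93 = 55.
x_1 = 55^2 mod 93 = 49.

55, 49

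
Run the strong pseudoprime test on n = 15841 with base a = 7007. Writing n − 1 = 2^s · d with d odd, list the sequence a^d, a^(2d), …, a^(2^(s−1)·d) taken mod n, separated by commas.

n − 1 = 15840 = 2^5 · 495, so s = 5 and d = 495.
x_0 = 7007^495 mod 15841 = 7007.
x_1 = 7007^2 mod 15841 = 6790.
x_2 = 6790^2 mod 15841 = 6790.
x_3 = 6790^2 mod 15841 = 6790.
x_4 = 6790^2 mod 15841 = 6790.

7007, 6790, 6790, 6790, 6790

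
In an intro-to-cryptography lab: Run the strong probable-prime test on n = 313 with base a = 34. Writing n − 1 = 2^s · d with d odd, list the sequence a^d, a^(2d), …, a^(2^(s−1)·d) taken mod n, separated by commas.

188, 288, 312

n − 1 = 312 = 2^3 · 39, so s = 3 and d = 39.
x_0 = 34^39 mod 313 = 188.
x_1 = 188^2 mod 313 = 288.
x_2 = 288^2 mod 313 = 312.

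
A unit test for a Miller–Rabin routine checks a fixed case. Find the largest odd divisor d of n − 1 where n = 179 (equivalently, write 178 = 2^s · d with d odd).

89

Halving: 178 → 89; 89 is odd.
So 178 = 2^1 · 89.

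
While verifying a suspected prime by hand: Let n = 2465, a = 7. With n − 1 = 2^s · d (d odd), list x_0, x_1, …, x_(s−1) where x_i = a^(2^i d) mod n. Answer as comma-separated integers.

n − 1 = 2464 = 2^5 · 77, so s = 5 and d = 77.
x_0 = 7^77 mod 2465 = 2437.
x_1 = 2437^2 mod 2465 = 784.
x_2 = 784^2 mod 2465 = 871.
x_3 = 871^2 mod 2465 = 1886.
x_4 = 1886^2 mod 2465 = 1.

2437, 784, 871, 1886, 1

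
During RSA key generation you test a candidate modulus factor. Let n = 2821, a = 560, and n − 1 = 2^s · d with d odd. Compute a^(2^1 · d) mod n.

2016

n − 1 = 2820 = 2^2 · 705, so s = 2 and d = 705.
x_0 = 560^705 mod 2821 = 2016.
x_1 = 2016^2 mod 2821 = 2016.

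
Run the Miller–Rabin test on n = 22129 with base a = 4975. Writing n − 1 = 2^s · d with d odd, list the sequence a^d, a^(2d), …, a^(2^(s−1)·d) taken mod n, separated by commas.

n − 1 = 22128 = 2^4 · 1383, so s = 4 and d = 1383.
x_0 = 4975^1383 mod 22129 = 10069.
x_1 = 10069^2 mod 22129 = 11812.
x_2 = 11812^2 mod 22129 = 22128.
x_3 = 22128^2 mod 22129 = 1.

10069, 11812, 22128, 1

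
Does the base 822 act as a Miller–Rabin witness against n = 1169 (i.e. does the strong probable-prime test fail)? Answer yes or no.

n − 1 = 1168 = 2^4 · 73, so s = 4 and d = 73.
Repeated squaring mod 1169: 822^1 ≡ 822, 822^2 ≡ 2, 822^4 ≡ 4, 822^8 ≡ 16, 822^16 ≡ 256, 822^32 ≡ 72, 822^64 ≡ 508.
73 = 64 + 8 + 1, so 822^73 ≡ 508·16·822 ≡ 381 (mod 1169).
x_0 = 822^73 mod 1169 = 381.
x_0 is neither 1 nor 1168, so continue squaring.
x_1 = 381^2 mod 1169 = 205.
x_2 = 205^2 mod 1169 = 1110.
x_3 = 1110^2 mod 1169 = 1143.
Reached i = s−1 = 3 without hitting −1: 822 is a Miller–Rabin witness and 1169 is composite.

yes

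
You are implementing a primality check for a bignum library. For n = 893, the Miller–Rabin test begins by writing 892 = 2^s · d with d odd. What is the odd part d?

223

Halving: 892 → 446 → 223; 223 is odd.
So 892 = 2^2 · 223.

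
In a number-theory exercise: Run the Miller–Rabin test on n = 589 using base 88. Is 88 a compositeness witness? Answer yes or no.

n − 1 = 588 = 2^2 · 147, so s = 2 and d = 147.
x_0 = 88^147 mod 589 = 588.
x_0 = 588 ≡ −1, so 88 is not a witness.

no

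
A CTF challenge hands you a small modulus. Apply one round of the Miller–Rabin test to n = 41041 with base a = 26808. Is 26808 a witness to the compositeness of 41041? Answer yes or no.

yes

n − 1 = 41040 = 2^4 · 2565, so s = 4 and d = 2565.
x_0 = 26808^2565 mod 41041 = 19284.
x_0 is neither 1 nor 41040, so continue squaring.
x_1 = 19284^2 mod 41041 = 155.
x_2 = 155^2 mod 41041 = 24025.
x_3 = 24025^2 mod 41041 = 1.
x_3 = 1 but x_2 ≠ ±1, a nontrivial square root of 1 — 26808 is a witness and 41041 is composite.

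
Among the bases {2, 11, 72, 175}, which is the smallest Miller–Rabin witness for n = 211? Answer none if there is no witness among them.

n − 1 = 210 = 2^1 · 105, so s = 1 and d = 105.
Base 2: x_0 = 2^105 mod 211 = 210. x_0 = 210 ≡ −1, so 2 is not a witness.
Base 11: x_0 = 11^105 mod 211 = 1. x_0 = 1, so 11 is not a witness.
Base 72: x_0 = 72^105 mod 211 = 210. x_0 = 210 ≡ −1, so 72 is not a witness.
Base 175: x_0 = 175^105 mod 211 = 210. x_0 = 210 ≡ −1, so 175 is not a witness.
No listed base is a witness for 211.

none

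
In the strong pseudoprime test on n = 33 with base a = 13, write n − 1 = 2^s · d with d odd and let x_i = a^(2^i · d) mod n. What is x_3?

25

n − 1 = 32 = 2^5 · 1, so s = 5 and d = 1.
x_0 = 13^1 mod 33 = 13.
x_1 = 13^2 mod 33 = 4.
x_2 = 4^2 mod 33 = 16.
x_3 = 16^2 mod 33 = 25.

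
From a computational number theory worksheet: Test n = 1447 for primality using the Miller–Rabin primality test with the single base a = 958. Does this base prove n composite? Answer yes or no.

no

n − 1 = 1446 = 2^1 · 723, so s = 1 and d = 723.
x_0 = 958^723 mod 1447 = 1446.
x_0 = 1446 ≡ −1, so 958 is not a witness.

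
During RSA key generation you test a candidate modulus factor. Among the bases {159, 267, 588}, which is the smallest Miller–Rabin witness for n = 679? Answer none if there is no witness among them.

n − 1 = 678 = 2^1 · 339, so s = 1 and d = 339.
Base 159: x_0 = 159^339 mod 679 = 678. x_0 = 678 ≡ −1, so 159 is not a witness.
Base 267: x_0 = 267^339 mod 679 = 435. x_0 ∉ {1, 678} and s = 1, so 267 is a Miller–Rabin witness and 679 is composite.
Base 588: x_0 = 588^339 mod 679 = 119. x_0 ∉ {1, 678} and s = 1, so 588 is a Miller–Rabin witness and 679 is composite.
The smallest witness among the given bases is 267.

267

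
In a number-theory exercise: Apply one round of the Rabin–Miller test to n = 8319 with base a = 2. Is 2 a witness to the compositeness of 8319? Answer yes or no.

n − 1 = 8318 = 2^1 · 4159, so s = 1 and d = 4159.
Repeated squaring mod 8319: 2^1 ≡ 2, 2^2 ≡ 4, 2^4 ≡ 16, 2^8 ≡ 256, 2^16 ≡ 7303, 2^32 ≡ 700, 2^64 ≡ 7498, 2^128 ≡ 202, 2^256 ≡ 7528, 2^512 ≡ 1756, 2^1024 ≡ 5506, 2^2048 ≡ 1600, 2^4096 ≡ 6067.
4159 = 4096 + 32 + 16 + 8 + 4 + 2 + 1, so 2^4159 ≡ 6067·700·7303·256·16·4·2 ≡ 1037 (mod 8319).
x_0 = 2^4159 mod 8319 = 1037.
x_0 ∉ {1, 8318} and s = 1, so 2 is a Miller–Rabin witness and 8319 is composite.

yes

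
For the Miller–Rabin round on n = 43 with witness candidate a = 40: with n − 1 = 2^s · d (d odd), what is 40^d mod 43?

1

n − 1 = 42 = 2^1 · 21, so s = 1 and d = 21.
40^21 mod 43 = 1.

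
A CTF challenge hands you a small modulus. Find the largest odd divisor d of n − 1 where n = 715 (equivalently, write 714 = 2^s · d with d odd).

357

Halving: 714 → 357; 357 is odd.
So 714 = 2^1 · 357.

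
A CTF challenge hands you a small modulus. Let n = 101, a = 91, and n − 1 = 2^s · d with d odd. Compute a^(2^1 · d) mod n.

100

n − 1 = 100 = 2^2 · 25, so s = 2 and d = 25.
x_0 = 91^25 mod 101 = 91.
x_1 = 91^2 mod 101 = 100.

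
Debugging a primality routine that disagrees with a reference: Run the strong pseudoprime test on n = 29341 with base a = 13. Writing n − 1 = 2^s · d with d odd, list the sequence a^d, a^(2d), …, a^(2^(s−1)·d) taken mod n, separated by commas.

8541, 6955

n − 1 = 29340 = 2^2 · 7335, so s = 2 and d = 7335.
x_0 = 13^7335 mod 29341 = 8541.
x_1 = 8541^2 mod 29341 = 6955.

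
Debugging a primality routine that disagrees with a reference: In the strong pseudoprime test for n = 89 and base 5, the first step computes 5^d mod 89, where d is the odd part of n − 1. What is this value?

55

n − 1 = 88 = 2^3 · 11, so s = 3 and d = 11.
5^11 mod 89 = 55.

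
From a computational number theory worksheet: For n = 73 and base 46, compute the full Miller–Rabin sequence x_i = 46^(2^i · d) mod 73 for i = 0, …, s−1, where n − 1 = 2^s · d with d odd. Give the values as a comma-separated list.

46, 72, 1

n − 1 = 72 = 2^3 · 9, so s = 3 and d = 9.
x_0 = 46^9 mod 73 = 46.
x_1 = 46^2 mod 73 = 72.
x_2 = 72^2 mod 73 = 1.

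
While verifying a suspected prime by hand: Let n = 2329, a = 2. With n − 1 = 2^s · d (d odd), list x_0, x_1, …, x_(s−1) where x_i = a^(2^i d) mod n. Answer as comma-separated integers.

263, 1628, 2311

n − 1 = 2328 = 2^3 · 291, so s = 3 and d = 291.
x_0 = 2^291 mod 2329 = 263.
x_1 = 263^2 mod 2329 = 1628.
x_2 = 1628^2 mod 2329 = 2311.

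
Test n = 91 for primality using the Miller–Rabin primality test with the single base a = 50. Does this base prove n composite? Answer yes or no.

yes

n − 1 = 90 = 2^1 · 45, so s = 1 and d = 45.
x_0 = 50^45 mod 91 = 8.
x_0 ∉ {1, 90} and s = 1, so 50 is a Miller–Rabin witness and 91 is composite.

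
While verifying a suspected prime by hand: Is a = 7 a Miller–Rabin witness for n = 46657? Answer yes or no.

n − 1 = 46656 = 2^6 · 729, so s = 6 and d = 729.
Repeated squaring mod 46657: 7^1 ≡ 7, 7^2 ≡ 49, 7^4 ≡ 2401, 7^8 ≡ 25990, 7^16 ≡ 26711, 7^32 ≡ 45334, 7^64 ≡ 24020, 7^128 ≡ 46595, 7^256 ≡ 3844, 7^512 ≡ 32724.
729 = 512 + 128 + 64 + 16 + 8 + 1, so 7^729 ≡ 32724·46595·24020·26711·25990·7 ≡ 31858 (mod 46657).
x_0 = 7^729 mod 46657 = 31858.
x_0 is neither 1 nor 46656, so continue squaring.
x_1 = 31858^2 mod 46657 = 2443.
x_2 = 2443^2 mod 46657 = 42810.
x_3 = 42810^2 mod 46657 = 9140.
x_4 = 9140^2 mod 46657 = 23570.
x_5 = 23570^2 mod 46657 = 1.
x_5 = 1 but x_4 ≠ ±1, a nontrivial square root of 1 — 7 is a witness and 46657 is composite.

yes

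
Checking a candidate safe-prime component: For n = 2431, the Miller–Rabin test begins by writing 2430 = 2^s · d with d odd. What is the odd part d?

1215

Halving: 2430 → 1215; 1215 is odd.
So 2430 = 2^1 · 1215.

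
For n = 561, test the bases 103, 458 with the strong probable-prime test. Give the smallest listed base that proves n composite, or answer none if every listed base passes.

none

n − 1 = 560 = 2^4 · 35, so s = 4 and d = 35.
Base 103: x_0 = 103^35 mod 561 = 1. x_0 = 1, so 103 is not a witness.
Base 458: x_0 = 458^35 mod 561 = 560. x_0 = 560 ≡ −1, so 458 is not a witness.
No listed base is a witness for 561.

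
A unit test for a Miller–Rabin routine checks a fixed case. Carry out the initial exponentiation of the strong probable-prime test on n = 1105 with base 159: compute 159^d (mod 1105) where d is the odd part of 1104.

534

n − 1 = 1104 = 2^4 · 69, so s = 4 and d = 69.
159^69 mod 1105 = 534.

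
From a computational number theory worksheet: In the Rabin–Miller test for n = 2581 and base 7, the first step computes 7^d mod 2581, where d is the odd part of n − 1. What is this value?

n − 1 = 2580 = 2^2 · 645, so s = 2 and d = 645.
7^645 mod 2581 = 1863.

1863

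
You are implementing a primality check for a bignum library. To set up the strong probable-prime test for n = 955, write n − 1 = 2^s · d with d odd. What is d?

477

Halving: 954 → 477; 477 is odd.
So 954 = 2^1 · 477.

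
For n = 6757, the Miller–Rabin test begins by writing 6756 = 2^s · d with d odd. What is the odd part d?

1689

Halving: 6756 → 3378 → 1689; 1689 is odd.
So 6756 = 2^2 · 1689.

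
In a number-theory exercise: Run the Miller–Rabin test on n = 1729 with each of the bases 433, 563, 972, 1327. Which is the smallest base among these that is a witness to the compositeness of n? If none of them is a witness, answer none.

none

n − 1 = 1728 = 2^6 · 27, so s = 6 and d = 27.
Base 433: x_0 = 433^27 mod 1729 = 1728. x_0 = 1728 ≡ −1, so 433 is not a witness.
Base 563: x_0 = 563^27 mod 1729 = 1728. x_0 = 1728 ≡ −1, so 563 is not a witness.
Base 972: x_0 = 972^27 mod 1729 = 1728. x_0 = 1728 ≡ −1, so 972 is not a witness.
Base 1327: x_0 = 1327^27 mod 1729 = 1. x_0 = 1, so 1327 is not a witness.
No listed base is a witness for 1729.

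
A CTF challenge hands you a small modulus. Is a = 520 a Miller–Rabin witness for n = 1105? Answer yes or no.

n − 1 = 1104 = 2^4 · 69, so s = 4 and d = 69.
Repeated squaring mod 1105: 520^1 ≡ 520, 520^2 ≡ 780, 520^4 ≡ 650, 520^8 ≡ 390, 520^16 ≡ 715, 520^32 ≡ 715, 520^64 ≡ 715.
69 = 64 + 4 + 1, so 520^69 ≡ 715·650·520 ≡ 975 (mod 1105).
x_0 = 520^69 mod 1105 = 975.
x_0 is neither 1 nor 1104, so continue squaring.
x_1 = 975^2 mod 1105 = 325.
x_2 = 325^2 mod 1105 = 650.
x_3 = 650^2 mod 1105 = 390.
Reached i = s−1 = 3 without hitting −1: 520 is a Miller–Rabin witness and 1105 is composite.

yes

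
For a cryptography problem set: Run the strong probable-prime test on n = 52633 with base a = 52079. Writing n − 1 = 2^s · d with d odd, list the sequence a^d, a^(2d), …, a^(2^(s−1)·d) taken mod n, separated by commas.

26781, 44703, 41098

n − 1 = 52632 = 2^3 · 6579, so s = 3 and d = 6579.
x_0 = 52079^6579 mod 52633 = 26781.
x_1 = 26781^2 mod 52633 = 44703.
x_2 = 44703^2 mod 52633 = 41098.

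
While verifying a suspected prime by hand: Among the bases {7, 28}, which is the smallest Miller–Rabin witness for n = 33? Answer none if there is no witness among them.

7

n − 1 = 32 = 2^5 · 1, so s = 5 and d = 1.
Base 7: x_0 = 7^1 mod 33 = 7. x_0 is neither 1 nor 32, so continue squaring. x_1 = 7^2 mod 33 = 16. x_2 = 16^2 mod 33 = 25. x_3 = 25^2 mod 33 = 31. x_4 = 31^2 mod 33 = 4. Reached i = s−1 = 4 without hitting −1: 7 is a Miller–Rabin witness and 33 is composite.
Base 28: x_0 = 28^1 mod 33 = 28. x_0 is neither 1 nor 32, so continue squaring. x_1 = 28^2 mod 33 = 25. x_2 = 25^2 mod 33 = 31. x_3 = 31^2 mod 33 = 4. x_4 = 4^2 mod 33 = 16. Reached i = s−1 = 4 without hitting −1: 28 is a Miller–Rabin witness and 33 is composite.
The smallest witness among the given bases is 7.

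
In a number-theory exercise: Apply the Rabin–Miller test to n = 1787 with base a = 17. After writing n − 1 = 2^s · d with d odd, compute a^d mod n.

n − 1 = 1786 = 2^1 · 893, so s = 1 and d = 893.
17^893 mod 1787 = 1.

1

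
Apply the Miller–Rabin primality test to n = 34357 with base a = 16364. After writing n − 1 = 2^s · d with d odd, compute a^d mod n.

13288

n − 1 = 34356 = 2^2 · 8589, so s = 2 and d = 8589.
16364^8589 mod 34357 = 13288.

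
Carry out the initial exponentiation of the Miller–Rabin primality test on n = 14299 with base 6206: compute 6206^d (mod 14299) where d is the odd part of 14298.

10054

n − 1 = 14298 = 2^1 · 7149, so s = 1 and d = 7149.
By repeated squaring, 6206^7149 ≡ 10054 (mod 14299).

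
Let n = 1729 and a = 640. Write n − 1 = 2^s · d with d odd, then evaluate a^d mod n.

664

n − 1 = 1728 = 2^6 · 27, so s = 6 and d = 27.
Repeated squaring mod 1729: 640^1 ≡ 640, 640^2 ≡ 1556, 640^4 ≡ 536, 640^8 ≡ 282, 640^16 ≡ 1719.
27 = 16 + 8 + 2 + 1, so 640^27 ≡ 1719·282·1556·640 ≡ 664 (mod 1729).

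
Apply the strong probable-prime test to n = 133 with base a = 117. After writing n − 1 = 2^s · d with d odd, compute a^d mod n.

n − 1 = 132 = 2^2 · 33, so s = 2 and d = 33.
117^33 mod 133 = 69.

69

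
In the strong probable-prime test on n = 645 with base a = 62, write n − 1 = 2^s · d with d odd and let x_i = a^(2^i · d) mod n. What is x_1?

n − 1 = 644 = 2^2 · 161, so s = 2 and d = 161.
x_0 = 62^161 mod 645 = 437.
x_1 = 437^2 mod 645 = 49.

49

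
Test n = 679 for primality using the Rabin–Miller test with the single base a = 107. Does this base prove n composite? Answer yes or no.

n − 1 = 678 = 2^1 · 339, so s = 1 and d = 339.
Repeated squaring mod 679: 107^1 ≡ 107, 107^2 ≡ 585, 107^4 ≡ 9, 107^8 ≡ 81, 107^16 ≡ 450, 107^32 ≡ 158, 107^64 ≡ 520, 107^128 ≡ 158, 107^256 ≡ 520.
339 = 256 + 64 + 16 + 2 + 1, so 107^339 ≡ 520·520·450·585·107 ≡ 358 (mod 679).
x_0 = 107^339 mod 679 = 358.
x_0 ∉ {1, 678} and s = 1, so 107 is a Miller–Rabin witness and 679 is composite.

yes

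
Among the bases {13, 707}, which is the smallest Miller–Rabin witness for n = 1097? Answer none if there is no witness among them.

none

n − 1 = 1096 = 2^3 · 137, so s = 3 and d = 137.
Base 13: x_0 = 13^137 mod 1097 = 79. x_0 is neither 1 nor 1096, so continue squaring. x_1 = 79^2 mod 1097 = 756. x_2 = 756^2 mod 1097 = 1096. x_2 ≡ −1, so 13 is not a witness.
Base 707: x_0 = 707^137 mod 1097 = 1018. x_0 is neither 1 nor 1096, so continue squaring. x_1 = 1018^2 mod 1097 = 756. x_2 = 756^2 mod 1097 = 1096. x_2 ≡ −1, so 707 is not a witness.
No listed base is a witness for 1097.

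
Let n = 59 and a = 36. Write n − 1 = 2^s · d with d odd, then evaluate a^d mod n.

1

n − 1 = 58 = 2^1 · 29, so s = 1 and d = 29.
By repeated squaring, 36^29 ≡ 1 (mod 59).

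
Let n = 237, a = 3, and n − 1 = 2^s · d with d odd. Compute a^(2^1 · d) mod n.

234

n − 1 = 236 = 2^2 · 59, so s = 2 and d = 59.
Repeated squaring mod 237: 3^1 ≡ 3, 3^2 ≡ 9, 3^4 ≡ 81, 3^8 ≡ 162, 3^16 ≡ 174, 3^32 ≡ 177.
59 = 32 + 16 + 8 + 2 + 1, so 3^59 ≡ 177·174·162·9·3 ≡ 126 (mod 237).
x_0 = 126.
x_1 = 126^2 mod 237 = 234.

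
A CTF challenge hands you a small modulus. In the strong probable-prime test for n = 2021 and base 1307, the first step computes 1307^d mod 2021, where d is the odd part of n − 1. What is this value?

1436

n − 1 = 2020 = 2^2 · 505, so s = 2 and d = 505.
1307^505 mod 2021 = 1436.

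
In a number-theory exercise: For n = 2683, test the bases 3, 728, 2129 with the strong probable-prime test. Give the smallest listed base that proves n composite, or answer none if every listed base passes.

n − 1 = 2682 = 2^1 · 1341, so s = 1 and d = 1341.
Base 3: x_0 = 3^1341 mod 2683 = 2682. x_0 = 2682 ≡ −1, so 3 is not a witness.
Base 728: x_0 = 728^1341 mod 2683 = 2682. x_0 = 2682 ≡ −1, so 728 is not a witness.
Base 2129: x_0 = 2129^1341 mod 2683 = 1. x_0 = 1, so 2129 is not a witness.
No listed base is a witness for 2683.

none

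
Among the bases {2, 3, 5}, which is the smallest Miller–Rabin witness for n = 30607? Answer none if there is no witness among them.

2

n − 1 = 30606 = 2^1 · 15303, so s = 1 and d = 15303.
Base 2: x_0 = 2^15303 mod 30607 = 2161. x_0 ∉ {1, 30606} and s = 1, so 2 is a Miller–Rabin witness and 30607 is composite.
Base 3: x_0 = 3^15303 mod 30607 = 28652. x_0 ∉ {1, 30606} and s = 1, so 3 is a Miller–Rabin witness and 30607 is composite.
Base 5: x_0 = 5^15303 mod 30607 = 16986. x_0 ∉ {1, 30606} and s = 1, so 5 is a Miller–Rabin witness and 30607 is composite.
The smallest witness among the given bases is 2.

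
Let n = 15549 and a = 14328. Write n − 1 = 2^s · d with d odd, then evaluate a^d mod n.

n − 1 = 15548 = 2^2 · 3887, so s = 2 and d = 3887.
14328^3887 mod 15549 = 14538.

14538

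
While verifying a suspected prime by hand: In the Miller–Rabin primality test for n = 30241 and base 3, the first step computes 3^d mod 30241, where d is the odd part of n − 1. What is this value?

6874

n − 1 = 30240 = 2^5 · 945, so s = 5 and d = 945.
3^945 mod 30241 = 6874.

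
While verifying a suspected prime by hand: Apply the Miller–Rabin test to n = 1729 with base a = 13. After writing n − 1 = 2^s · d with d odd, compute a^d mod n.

n − 1 = 1728 = 2^6 · 27, so s = 6 and d = 27.
13^27 mod 1729 = 1196.

1196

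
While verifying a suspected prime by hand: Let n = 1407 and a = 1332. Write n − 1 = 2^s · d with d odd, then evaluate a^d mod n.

1164

n − 1 = 1406 = 2^1 · 703, so s = 1 and d = 703.
Repeated squaring mod 1407: 1332^1 ≡ 1332, 1332^2 ≡ 1404, 1332^4 ≡ 9, 1332^8 ≡ 81, 1332^16 ≡ 933, 1332^32 ≡ 963, 1332^64 ≡ 156, 1332^128 ≡ 417, 1332^256 ≡ 828, 1332^512 ≡ 375.
703 = 512 + 128 + 32 + 16 + 8 + 4 + 2 + 1, so 1332^703 ≡ 375·417·963·933·81·9·1404·1332 ≡ 1164 (mod 1407).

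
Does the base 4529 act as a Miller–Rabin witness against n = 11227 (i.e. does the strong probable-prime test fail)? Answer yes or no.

n − 1 = 11226 = 2^1 · 5613, so s = 1 and d = 5613.
x_0 = 4529^5613 mod 11227 = 6256.
x_0 ∉ {1, 11226} and s = 1, so 4529 is a Miller–Rabin witness and 11227 is composite.

yes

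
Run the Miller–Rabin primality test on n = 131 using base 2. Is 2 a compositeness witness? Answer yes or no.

n − 1 = 130 = 2^1 · 65, so s = 1 and d = 65.
By repeated squaring, 2^65 ≡ 130 (mod 131).
x_0 = 2^65 mod 131 = 130.
x_0 = 130 ≡ −1, so 2 is not a witness.

no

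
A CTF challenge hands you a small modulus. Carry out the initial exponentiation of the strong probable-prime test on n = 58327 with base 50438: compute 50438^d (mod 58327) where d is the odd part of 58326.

n − 1 = 58326 = 2^1 · 29163, so s = 1 and d = 29163.
50438^29163 mod 58327 = 23527.

23527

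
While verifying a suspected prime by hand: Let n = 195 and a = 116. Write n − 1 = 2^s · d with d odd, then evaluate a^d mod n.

n − 1 = 194 = 2^1 · 97, so s = 1 and d = 97.
By repeated squaring, 116^97 ≡ 116 (mod 195).

116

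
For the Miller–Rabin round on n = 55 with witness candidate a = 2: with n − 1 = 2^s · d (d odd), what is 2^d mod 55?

18

n − 1 = 54 = 2^1 · 27, so s = 1 and d = 27.
2^27 mod 55 = 18.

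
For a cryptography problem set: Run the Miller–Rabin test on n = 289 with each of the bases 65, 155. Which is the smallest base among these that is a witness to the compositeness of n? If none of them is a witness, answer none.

n − 1 = 288 = 2^5 · 9, so s = 5 and d = 9.
Base 65: x_0 = 65^9 mod 289 = 224. x_0 is neither 1 nor 288, so continue squaring. x_1 = 224^2 mod 289 = 179. x_2 = 179^2 mod 289 = 251. x_3 = 251^2 mod 289 = 288. x_3 ≡ −1, so 65 is not a witness.
Base 155: x_0 = 155^9 mod 289 = 155. x_0 is neither 1 nor 288, so continue squaring. x_1 = 155^2 mod 289 = 38. x_2 = 38^2 mod 289 = 288. x_2 ≡ −1, so 155 is not a witness.
No listed base is a witness for 289.

none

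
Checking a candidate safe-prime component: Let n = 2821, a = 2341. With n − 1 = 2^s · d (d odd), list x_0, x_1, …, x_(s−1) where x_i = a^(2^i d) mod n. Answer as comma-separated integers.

1210, 1

n − 1 = 2820 = 2^2 · 705, so s = 2 and d = 705.
x_0 = 2341^705 mod 2821 = 1210.
x_1 = 1210^2 mod 2821 = 1.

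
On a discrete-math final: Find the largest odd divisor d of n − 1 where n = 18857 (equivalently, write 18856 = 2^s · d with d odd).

2357

Halving: 18856 → 9428 → 4714 → 2357; 2357 is odd.
So 18856 = 2^3 · 2357.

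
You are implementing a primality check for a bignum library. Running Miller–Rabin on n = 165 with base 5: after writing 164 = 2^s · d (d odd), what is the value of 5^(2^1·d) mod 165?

25

n − 1 = 164 = 2^2 · 41, so s = 2 and d = 41.
Repeated squaring mod 165: 5^1 ≡ 5, 5^2 ≡ 25, 5^4 ≡ 130, 5^8 ≡ 70, 5^16 ≡ 115, 5^32 ≡ 25.
41 = 32 + 8 + 1, so 5^41 ≡ 25·70·5 ≡ 5 (mod 165).
x_0 = 5.
x_1 = 5^2 mod 165 = 25.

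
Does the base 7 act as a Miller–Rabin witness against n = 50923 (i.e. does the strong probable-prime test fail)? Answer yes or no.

no

n − 1 = 50922 = 2^1 · 25461, so s = 1 and d = 25461.
Repeated squaring mod 50923: 7^1 ≡ 7, 7^2 ≡ 49, 7^4 ≡ 2401, 7^8 ≡ 10502, 7^16 ≡ 43709, 7^32 ≡ 49413, 7^64 ≡ 39488, 7^128 ≡ 39884, 7^256 ≡ 782, 7^512 ≡ 448, 7^1024 ≡ 47935, 7^2048 ≡ 16619, 7^4096 ≡ 35732, 7^8192 ≡ 34368, 7^16384 ≡ 439.
25461 = 16384 + 8192 + 512 + 256 + 64 + 32 + 16 + 4 + 1, so 7^25461 ≡ 439·34368·448·782·39488·49413·43709·2401·7 ≡ 1 (mod 50923).
x_0 = 7^25461 mod 50923 = 1.
x_0 = 1, so 7 is not a witness.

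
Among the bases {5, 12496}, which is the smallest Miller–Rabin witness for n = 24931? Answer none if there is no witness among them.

5

n − 1 = 24930 = 2^1 · 12465, so s = 1 and d = 12465.
Base 5: x_0 = 5^12465 mod 24931 = 22949. x_0 ∉ {1, 24930} and s = 1, so 5 is a Miller–Rabin witness and 24931 is composite.
Base 12496: x_0 = 12496^12465 mod 24931 = 24254. x_0 ∉ {1, 24930} and s = 1, so 12496 is a Miller–Rabin witness and 24931 is composite.
The smallest witness among the given bases is 5.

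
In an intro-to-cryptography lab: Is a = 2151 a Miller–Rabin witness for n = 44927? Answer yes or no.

n − 1 = 44926 = 2^1 · 22463, so s = 1 and d = 22463.
x_0 = 2151^22463 mod 44927 = 1.
x_0 = 1, so 2151 is not a witness.

no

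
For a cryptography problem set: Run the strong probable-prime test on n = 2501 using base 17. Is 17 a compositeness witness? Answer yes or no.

yes

n − 1 = 2500 = 2^2 · 625, so s = 2 and d = 625.
By repeated squaring, 17^625 ≡ 1859 (mod 2501).
x_0 = 17^625 mod 2501 = 1859.
x_0 is neither 1 nor 2500, so continue squaring.
x_1 = 1859^2 mod 2501 = 2000.
Reached i = s−1 = 1 without hitting −1: 17 is a Miller–Rabin witness and 2501 is composite.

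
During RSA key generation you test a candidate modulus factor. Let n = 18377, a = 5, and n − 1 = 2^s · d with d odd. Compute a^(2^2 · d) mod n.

15262

n − 1 = 18376 = 2^3 · 2297, so s = 3 and d = 2297.
x_0 = 5^2297 mod 18377 = 2817.
x_1 = 2817^2 mod 18377 = 15002.
x_2 = 15002^2 mod 18377 = 15262.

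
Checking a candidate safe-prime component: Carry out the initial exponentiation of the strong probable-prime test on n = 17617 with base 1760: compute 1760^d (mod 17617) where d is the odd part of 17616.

n − 1 = 17616 = 2^4 · 1101, so s = 4 and d = 1101.
1760^1101 mod 17617 = 4488.

4488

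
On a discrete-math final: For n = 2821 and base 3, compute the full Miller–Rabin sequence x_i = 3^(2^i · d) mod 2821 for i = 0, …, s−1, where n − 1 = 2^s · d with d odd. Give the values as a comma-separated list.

n − 1 = 2820 = 2^2 · 705, so s = 2 and d = 705.
x_0 = 3^705 mod 2821 = 1301.
x_1 = 1301^2 mod 2821 = 1.

1301, 1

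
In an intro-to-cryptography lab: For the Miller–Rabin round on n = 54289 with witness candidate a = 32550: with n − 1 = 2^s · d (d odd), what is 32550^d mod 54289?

n − 1 = 54288 = 2^4 · 3393, so s = 4 and d = 3393.
32550^3393 mod 54289 = 52095.

52095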